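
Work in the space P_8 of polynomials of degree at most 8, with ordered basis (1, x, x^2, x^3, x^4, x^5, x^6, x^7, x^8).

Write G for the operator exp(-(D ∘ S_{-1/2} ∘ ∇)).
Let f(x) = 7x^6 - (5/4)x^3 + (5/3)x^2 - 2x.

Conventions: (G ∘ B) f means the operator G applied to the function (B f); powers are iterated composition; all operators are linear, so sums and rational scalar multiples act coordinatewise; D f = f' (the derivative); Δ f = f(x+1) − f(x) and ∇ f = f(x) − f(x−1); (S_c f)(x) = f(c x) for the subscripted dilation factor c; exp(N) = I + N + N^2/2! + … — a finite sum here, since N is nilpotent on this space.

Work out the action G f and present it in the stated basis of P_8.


the result is g(x) = 7x^6 + (105/16)x^4 + 25x^3 + (11345/192)x^2 + (1361/32)x + 7547/192

order-1 term: (105/16)x^4 + (105/4)x^3 + (105/2)x^2 + (435/8)x + 589/24
order-2 term: (315/64)x^2 - (315/32)x + 105/8
order-3 term: 105/64
the series for exp(-(D ∘ S_{-1/2} ∘ ∇)) f terminates at order 3
exp(-(D ∘ S_{-1/2} ∘ ∇)) f = 7x^6 + (105/16)x^4 + 25x^3 + (11345/192)x^2 + (1361/32)x + 7547/192


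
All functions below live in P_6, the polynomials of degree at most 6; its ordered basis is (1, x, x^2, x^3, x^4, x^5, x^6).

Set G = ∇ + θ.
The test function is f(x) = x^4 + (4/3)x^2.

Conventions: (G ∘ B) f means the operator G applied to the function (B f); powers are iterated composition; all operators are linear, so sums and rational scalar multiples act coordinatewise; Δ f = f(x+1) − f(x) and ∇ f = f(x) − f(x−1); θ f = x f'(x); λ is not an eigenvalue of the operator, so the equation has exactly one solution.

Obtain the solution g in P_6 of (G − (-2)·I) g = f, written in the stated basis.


write g with unknown coordinates in the stated basis and equate coefficients in (G − (-2)·I) g = f
solving from the highest basis element down gives g = (1/6)x^4 - (2/15)x^3 + (41/60)x^2 - (73/90)x + 323/360
check: G g = (2/3)x^4 + (4/15)x^3 - (1/30)x^2 + (73/45)x - 323/180
so G g − (-2)·g = x^4 + (4/3)x^2 = f ✓

g(x) = (1/6)x^4 - (2/15)x^3 + (41/60)x^2 - (73/90)x + 323/360


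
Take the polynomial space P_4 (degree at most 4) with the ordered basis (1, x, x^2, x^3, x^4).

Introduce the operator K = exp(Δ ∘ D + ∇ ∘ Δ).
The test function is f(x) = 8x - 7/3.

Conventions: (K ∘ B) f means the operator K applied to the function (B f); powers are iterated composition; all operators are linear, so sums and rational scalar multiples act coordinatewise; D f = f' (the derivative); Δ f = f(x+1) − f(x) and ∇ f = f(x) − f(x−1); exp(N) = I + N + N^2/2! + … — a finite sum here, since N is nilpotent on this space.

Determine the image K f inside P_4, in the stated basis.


the image equals g(x) = 8x - 7/3

the series for exp(Δ ∘ D + ∇ ∘ Δ) f terminates at order 0
exp(Δ ∘ D + ∇ ∘ Δ) f = 8x - 7/3


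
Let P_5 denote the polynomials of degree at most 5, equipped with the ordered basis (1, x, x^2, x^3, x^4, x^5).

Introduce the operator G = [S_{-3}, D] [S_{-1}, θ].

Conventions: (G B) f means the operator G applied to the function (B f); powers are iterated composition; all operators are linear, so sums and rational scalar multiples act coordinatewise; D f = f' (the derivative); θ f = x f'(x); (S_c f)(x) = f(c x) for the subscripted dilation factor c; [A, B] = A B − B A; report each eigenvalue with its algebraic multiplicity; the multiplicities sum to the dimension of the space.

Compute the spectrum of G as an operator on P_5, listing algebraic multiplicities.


image of 1: 0
image of x: 0
image of x^2: 0
image of x^3: 0
image of x^4: 0
image of x^5: 0
the matrix is upper triangular; its diagonal is (0, 0, 0, 0, 0, 0)
for a triangular matrix the eigenvalues are the diagonal entries, with algebraic multiplicity their repetition count

λ = 0 (multiplicity 6)


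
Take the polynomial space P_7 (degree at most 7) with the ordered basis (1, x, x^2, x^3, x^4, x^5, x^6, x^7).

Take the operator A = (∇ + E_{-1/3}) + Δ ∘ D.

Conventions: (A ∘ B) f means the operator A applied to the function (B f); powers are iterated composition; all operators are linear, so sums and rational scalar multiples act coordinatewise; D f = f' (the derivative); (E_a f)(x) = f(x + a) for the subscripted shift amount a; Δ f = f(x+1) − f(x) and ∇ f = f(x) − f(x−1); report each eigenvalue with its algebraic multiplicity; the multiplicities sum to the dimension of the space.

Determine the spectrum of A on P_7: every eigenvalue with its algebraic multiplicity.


λ = 1 (multiplicity 8)

image of 1: 1
image of x: x + 2/3
image of x^2: x^2 + (4/3)x + 10/9
image of x^3: x^3 + 2x^2 + (10/3)x + 107/27
image of x^4: x^4 + (8/3)x^3 + (20/3)x^2 + (428/27)x + 244/81
image of x^5: x^5 + (10/3)x^4 + (100/9)x^3 + (1070/27)x^2 + (1220/81)x + 1457/243
image of x^6: x^6 + 4x^5 + (50/3)x^4 + (2140/27)x^3 + (1220/27)x^2 + (2914/81)x + 3646/729
image of x^7: x^7 + (14/3)x^6 + (70/3)x^5 + (3745/27)x^4 + (8540/81)x^3 + (10199/81)x^2 + (25522/729)x + 17495/2187
the matrix is upper triangular; its diagonal is (1, 1, 1, 1, 1, 1, 1, 1)
for a triangular matrix the eigenvalues are the diagonal entries, with algebraic multiplicity their repetition count


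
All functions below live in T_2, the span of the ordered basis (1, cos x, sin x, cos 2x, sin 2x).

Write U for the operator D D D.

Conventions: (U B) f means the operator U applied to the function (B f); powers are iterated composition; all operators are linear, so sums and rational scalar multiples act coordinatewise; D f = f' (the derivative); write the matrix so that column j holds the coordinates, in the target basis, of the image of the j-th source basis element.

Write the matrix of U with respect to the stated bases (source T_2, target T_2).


image of 1: 0
image of cos x: sin x
image of sin x: -cos x
image of cos 2x: 8sin 2x
image of sin 2x: -8cos 2x
each image's coordinates form column j of the matrix

the matrix is [[0, 0, 0, 0, 0]; [0, 0, -1, 0, 0]; [0, 1, 0, 0, 0]; [0, 0, 0, 0, -8]; [0, 0, 0, 8, 0]] (rows listed top to bottom)


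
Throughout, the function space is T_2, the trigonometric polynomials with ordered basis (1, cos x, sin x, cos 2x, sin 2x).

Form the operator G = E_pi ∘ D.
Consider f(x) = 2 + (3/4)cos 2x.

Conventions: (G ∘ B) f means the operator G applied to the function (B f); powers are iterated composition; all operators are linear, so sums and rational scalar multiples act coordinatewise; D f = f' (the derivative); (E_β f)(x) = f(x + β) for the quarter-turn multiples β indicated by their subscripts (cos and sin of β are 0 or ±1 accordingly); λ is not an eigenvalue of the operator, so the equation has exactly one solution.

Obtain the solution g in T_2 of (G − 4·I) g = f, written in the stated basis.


the result is g(x) = -1/2 - (3/20)cos 2x + (3/40)sin 2x

write g with unknown coordinates in the stated basis and equate coefficients in (G − 4·I) g = f
solving from the highest basis element down gives g = -1/2 - (3/20)cos 2x + (3/40)sin 2x
check: G g = (3/20)cos 2x + (3/10)sin 2x
so G g − 4·g = 2 + (3/4)cos 2x = f ✓


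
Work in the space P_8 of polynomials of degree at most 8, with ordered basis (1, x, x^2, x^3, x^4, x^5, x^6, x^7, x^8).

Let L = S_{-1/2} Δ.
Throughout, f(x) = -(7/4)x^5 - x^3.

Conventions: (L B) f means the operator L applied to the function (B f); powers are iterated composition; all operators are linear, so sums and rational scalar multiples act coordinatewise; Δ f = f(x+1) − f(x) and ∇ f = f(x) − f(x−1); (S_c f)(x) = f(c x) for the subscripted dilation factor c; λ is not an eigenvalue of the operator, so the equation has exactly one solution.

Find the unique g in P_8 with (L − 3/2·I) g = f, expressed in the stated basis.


write g with unknown coordinates in the stated basis and equate coefficients in (L − 3/2·I) g = f
solving from the highest basis element down gives g = (7/6)x^5 + (35/144)x^4 - (167/432)x^3 + (1723/864)x^2 - (2081/648)x - 503/3888
check: L g = (35/96)x^4 - (455/288)x^3 + (1723/576)x^2 - (2081/432)x - 503/2592
so L g − 3/2·g = -(7/4)x^5 - x^3 = f ✓

the image equals g(x) = (7/6)x^5 + (35/144)x^4 - (167/432)x^3 + (1723/864)x^2 - (2081/648)x - 503/3888


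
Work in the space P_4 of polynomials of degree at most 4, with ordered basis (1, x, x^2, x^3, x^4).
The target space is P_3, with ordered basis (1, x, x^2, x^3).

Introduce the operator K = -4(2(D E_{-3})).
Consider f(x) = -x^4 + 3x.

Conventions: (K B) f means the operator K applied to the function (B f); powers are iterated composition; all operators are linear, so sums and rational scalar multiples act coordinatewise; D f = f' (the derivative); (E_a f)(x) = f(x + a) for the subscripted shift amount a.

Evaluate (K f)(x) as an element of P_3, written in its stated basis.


E_{-3} f = -x^4 + 12x^3 - 54x^2 + 111x - 90
D E_{-3} f = -4x^3 + 36x^2 - 108x + 111
(2(D E_{-3})) f = -8x^3 + 72x^2 - 216x + 222
(-4(2(D E_{-3}))) f = 32x^3 - 288x^2 + 864x - 888

the result is g(x) = 32x^3 - 288x^2 + 864x - 888


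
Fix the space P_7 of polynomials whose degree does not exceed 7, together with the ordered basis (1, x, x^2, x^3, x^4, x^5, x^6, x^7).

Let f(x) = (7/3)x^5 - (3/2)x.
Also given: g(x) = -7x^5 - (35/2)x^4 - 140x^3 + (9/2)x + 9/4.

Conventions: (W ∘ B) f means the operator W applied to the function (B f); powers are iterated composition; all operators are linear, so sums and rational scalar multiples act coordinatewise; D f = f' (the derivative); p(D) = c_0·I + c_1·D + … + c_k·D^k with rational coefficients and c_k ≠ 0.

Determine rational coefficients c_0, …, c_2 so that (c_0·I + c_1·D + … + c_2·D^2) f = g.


D^0 f = (7/3)x^5 - (3/2)x
D^1 f = (35/3)x^4 - 3/2
D^2 f = (140/3)x^3
matching coefficients of g against c_0 f + c_1 Df + … from the top degree down determines the c_i
solution: c_0 = -3, c_1 = -3/2, c_2 = -3

c_0 = -3, c_1 = -3/2, c_2 = -3


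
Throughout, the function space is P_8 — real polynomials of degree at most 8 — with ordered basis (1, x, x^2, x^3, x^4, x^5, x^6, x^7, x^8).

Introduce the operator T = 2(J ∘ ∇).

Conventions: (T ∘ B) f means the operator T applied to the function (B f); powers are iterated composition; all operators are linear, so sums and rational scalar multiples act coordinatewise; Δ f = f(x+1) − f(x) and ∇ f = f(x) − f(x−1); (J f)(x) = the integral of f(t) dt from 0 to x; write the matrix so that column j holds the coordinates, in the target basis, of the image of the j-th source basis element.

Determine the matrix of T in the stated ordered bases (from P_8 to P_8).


the matrix is [[0, 0, 0, 0, 0, 0, 0, 0, 0]; [0, 2, -2, 2, -2, 2, -2, 2, -2]; [0, 0, 2, -3, 4, -5, 6, -7, 8]; [0, 0, 0, 2, -4, 20/3, -10, 14, -56/3]; [0, 0, 0, 0, 2, -5, 10, -35/2, 28]; [0, 0, 0, 0, 0, 2, -6, 14, -28]; [0, 0, 0, 0, 0, 0, 2, -7, 56/3]; [0, 0, 0, 0, 0, 0, 0, 2, -8]; [0, 0, 0, 0, 0, 0, 0, 0, 2]] (rows listed top to bottom)

image of 1: 0
image of x: 2x
image of x^2: 2x^2 - 2x
image of x^3: 2x^3 - 3x^2 + 2x
image of x^4: 2x^4 - 4x^3 + 4x^2 - 2x
image of x^5: 2x^5 - 5x^4 + (20/3)x^3 - 5x^2 + 2x
image of x^6: 2x^6 - 6x^5 + 10x^4 - 10x^3 + 6x^2 - 2x
image of x^7: 2x^7 - 7x^6 + 14x^5 - (35/2)x^4 + 14x^3 - 7x^2 + 2x
image of x^8: 2x^8 - 8x^7 + (56/3)x^6 - 28x^5 + 28x^4 - (56/3)x^3 + 8x^2 - 2x
each image's coordinates form column j of the matrix


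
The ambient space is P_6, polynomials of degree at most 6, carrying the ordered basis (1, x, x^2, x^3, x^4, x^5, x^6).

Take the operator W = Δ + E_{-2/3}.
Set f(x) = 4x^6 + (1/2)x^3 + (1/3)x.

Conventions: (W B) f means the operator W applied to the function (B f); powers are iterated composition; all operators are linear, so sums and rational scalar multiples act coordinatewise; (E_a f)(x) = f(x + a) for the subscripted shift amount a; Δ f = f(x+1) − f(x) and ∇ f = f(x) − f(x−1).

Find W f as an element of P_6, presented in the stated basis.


Δ f = 24x^5 + 60x^4 + 80x^3 + (123/2)x^2 + (51/2)x + 29/6
E_{-2/3} f = 4x^6 - 16x^5 + (80/3)x^4 - (1253/54)x^3 + (293/27)x^2 - (175/81)x - 14/729
(Δ + E_{-2/3}) f = 4x^6 + 8x^5 + (260/3)x^4 + (3067/54)x^3 + (3907/54)x^2 + (3781/162)x + 7019/1458

the image equals g(x) = 4x^6 + 8x^5 + (260/3)x^4 + (3067/54)x^3 + (3907/54)x^2 + (3781/162)x + 7019/1458


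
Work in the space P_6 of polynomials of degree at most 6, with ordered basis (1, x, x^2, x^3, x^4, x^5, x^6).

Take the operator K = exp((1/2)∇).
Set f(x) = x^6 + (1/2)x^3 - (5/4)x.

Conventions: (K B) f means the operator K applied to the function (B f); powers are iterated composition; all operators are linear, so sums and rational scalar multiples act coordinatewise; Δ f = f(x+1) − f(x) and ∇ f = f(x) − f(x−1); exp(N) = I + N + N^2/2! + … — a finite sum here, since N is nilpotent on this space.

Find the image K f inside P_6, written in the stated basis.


g(x) = x^6 + 3x^5 - (15/4)x^4 - 2x^3 + (147/16)x^2 - (95/16)x - 69/64

order-1 term: 3x^5 - (15/2)x^4 + 10x^3 - (27/4)x^2 + (9/4)x - 7/8
order-2 term: (15/4)x^4 - 15x^3 + (105/4)x^2 - (177/8)x + 59/8
order-3 term: (5/2)x^3 - (45/4)x^2 + (75/4)x - 179/16
order-4 term: (15/16)x^2 - (15/4)x + 65/16
order-5 term: (3/16)x - 15/32
order-6 term: 1/64
the series for exp((1/2)∇) f terminates at order 6
exp((1/2)∇) f = x^6 + 3x^5 - (15/4)x^4 - 2x^3 + (147/16)x^2 - (95/16)x - 69/64


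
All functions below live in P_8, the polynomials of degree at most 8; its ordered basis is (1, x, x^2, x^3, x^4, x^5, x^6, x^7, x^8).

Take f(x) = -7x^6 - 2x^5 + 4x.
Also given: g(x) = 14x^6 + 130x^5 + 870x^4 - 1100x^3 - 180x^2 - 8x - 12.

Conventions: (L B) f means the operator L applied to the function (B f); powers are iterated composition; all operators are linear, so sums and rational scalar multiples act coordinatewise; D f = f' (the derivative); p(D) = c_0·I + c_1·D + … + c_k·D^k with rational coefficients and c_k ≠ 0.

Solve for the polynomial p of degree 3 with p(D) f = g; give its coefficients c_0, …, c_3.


p(D) = -2·I − 3·D − 4·D^2 + (3/2)·D^3, i.e. c_0 = -2, c_1 = -3, c_2 = -4, c_3 = 3/2

D^0 f = -7x^6 - 2x^5 + 4x
D^1 f = -42x^5 - 10x^4 + 4
D^2 f = -210x^4 - 40x^3
D^3 f = -840x^3 - 120x^2
matching coefficients of g against c_0 f + c_1 Df + … from the top degree down determines the c_i
solution: c_0 = -2, c_1 = -3, c_2 = -4, c_3 = 3/2


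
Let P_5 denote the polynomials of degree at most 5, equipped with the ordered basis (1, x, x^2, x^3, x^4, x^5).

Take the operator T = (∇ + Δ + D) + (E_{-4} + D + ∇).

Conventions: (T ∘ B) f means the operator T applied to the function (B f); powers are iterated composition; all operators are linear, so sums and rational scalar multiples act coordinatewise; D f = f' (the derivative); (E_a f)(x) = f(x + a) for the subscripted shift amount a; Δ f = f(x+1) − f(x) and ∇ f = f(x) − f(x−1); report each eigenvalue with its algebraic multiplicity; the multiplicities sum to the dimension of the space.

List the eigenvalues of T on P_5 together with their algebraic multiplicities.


λ = 1 (multiplicity 6)

image of 1: 1
image of x: x + 1
image of x^2: x^2 + 2x + 15
image of x^3: x^3 + 3x^2 + 45x - 61
image of x^4: x^4 + 4x^3 + 90x^2 - 244x + 255
image of x^5: x^5 + 5x^4 + 150x^3 - 610x^2 + 1275x - 1021
the matrix is upper triangular; its diagonal is (1, 1, 1, 1, 1, 1)
for a triangular matrix the eigenvalues are the diagonal entries, with algebraic multiplicity their repetition count


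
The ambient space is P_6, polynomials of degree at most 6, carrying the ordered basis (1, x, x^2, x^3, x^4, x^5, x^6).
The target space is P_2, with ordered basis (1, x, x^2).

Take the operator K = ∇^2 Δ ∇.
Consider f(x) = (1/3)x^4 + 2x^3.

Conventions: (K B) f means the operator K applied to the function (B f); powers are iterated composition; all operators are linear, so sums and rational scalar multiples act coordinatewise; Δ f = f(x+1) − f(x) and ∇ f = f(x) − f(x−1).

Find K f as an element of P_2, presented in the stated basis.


the image equals g(x) = 8

∇ f = (4/3)x^3 + 4x^2 - (14/3)x + 5/3
Δ ∇ f = 4x^2 + 12x + 2/3
∇ Δ ∇ f = 8x + 8
∇ ∇ Δ ∇ f = 8


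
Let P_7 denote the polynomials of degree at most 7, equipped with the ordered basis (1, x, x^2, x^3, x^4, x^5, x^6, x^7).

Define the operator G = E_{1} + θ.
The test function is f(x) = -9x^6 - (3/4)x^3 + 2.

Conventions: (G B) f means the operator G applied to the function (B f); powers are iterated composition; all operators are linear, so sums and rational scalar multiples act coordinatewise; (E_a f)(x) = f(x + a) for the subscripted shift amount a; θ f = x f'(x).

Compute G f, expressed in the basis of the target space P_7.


E_{1} f = -9x^6 - 54x^5 - 135x^4 - (723/4)x^3 - (549/4)x^2 - (225/4)x - 31/4
θ f = -54x^6 - (9/4)x^3
(E_{1} + θ) f = -63x^6 - 54x^5 - 135x^4 - 183x^3 - (549/4)x^2 - (225/4)x - 31/4

the result is g(x) = -63x^6 - 54x^5 - 135x^4 - 183x^3 - (549/4)x^2 - (225/4)x - 31/4


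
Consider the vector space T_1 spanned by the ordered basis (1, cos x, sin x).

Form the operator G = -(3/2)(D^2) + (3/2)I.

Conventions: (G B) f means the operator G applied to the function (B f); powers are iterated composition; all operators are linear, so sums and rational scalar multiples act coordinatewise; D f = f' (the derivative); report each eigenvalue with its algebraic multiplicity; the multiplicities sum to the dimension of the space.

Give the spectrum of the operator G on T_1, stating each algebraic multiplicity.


image of 1: 3/2
image of cos x: 3cos x
image of sin x: 3sin x
the matrix is diagonal; its diagonal is (3/2, 3, 3)
for a triangular matrix the eigenvalues are the diagonal entries, with algebraic multiplicity their repetition count

λ = 3/2 (multiplicity 1), λ = 3 (multiplicity 2)


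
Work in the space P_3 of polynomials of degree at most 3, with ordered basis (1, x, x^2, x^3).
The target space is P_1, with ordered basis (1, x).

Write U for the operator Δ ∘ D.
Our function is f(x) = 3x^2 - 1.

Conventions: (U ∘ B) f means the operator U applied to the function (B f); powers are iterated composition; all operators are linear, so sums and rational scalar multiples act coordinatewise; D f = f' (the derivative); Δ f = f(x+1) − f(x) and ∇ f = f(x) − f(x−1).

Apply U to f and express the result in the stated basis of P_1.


the result is g(x) = 6

D f = 6x
Δ D f = 6


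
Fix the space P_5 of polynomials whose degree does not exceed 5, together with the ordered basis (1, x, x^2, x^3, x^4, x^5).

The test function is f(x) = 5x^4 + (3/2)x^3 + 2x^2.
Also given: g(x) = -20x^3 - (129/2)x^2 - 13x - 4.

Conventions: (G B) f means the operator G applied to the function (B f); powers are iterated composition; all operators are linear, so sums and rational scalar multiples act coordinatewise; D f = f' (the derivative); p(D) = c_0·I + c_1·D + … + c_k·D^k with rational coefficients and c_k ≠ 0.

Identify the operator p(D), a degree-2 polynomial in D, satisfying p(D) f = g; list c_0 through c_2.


p(D) = -D − D^2, i.e. c_0 = 0, c_1 = -1, c_2 = -1

D^0 f = 5x^4 + (3/2)x^3 + 2x^2
D^1 f = 20x^3 + (9/2)x^2 + 4x
D^2 f = 60x^2 + 9x + 4
matching coefficients of g against c_0 f + c_1 Df + … from the top degree down determines the c_i
solution: c_0 = 0, c_1 = -1, c_2 = -1


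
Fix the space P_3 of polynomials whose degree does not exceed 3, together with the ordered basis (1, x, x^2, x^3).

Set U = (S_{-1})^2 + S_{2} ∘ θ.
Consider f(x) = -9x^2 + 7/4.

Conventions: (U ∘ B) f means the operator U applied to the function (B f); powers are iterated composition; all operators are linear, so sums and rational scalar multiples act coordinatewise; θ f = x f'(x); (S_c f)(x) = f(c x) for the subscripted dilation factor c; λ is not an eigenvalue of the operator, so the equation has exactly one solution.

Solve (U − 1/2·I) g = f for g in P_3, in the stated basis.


the image equals g(x) = -(18/17)x^2 + 7/2

write g with unknown coordinates in the stated basis and equate coefficients in (U − 1/2·I) g = f
solving from the highest basis element down gives g = -(18/17)x^2 + 7/2
check: U g = -(162/17)x^2 + 7/2
so U g − 1/2·g = -9x^2 + 7/4 = f ✓


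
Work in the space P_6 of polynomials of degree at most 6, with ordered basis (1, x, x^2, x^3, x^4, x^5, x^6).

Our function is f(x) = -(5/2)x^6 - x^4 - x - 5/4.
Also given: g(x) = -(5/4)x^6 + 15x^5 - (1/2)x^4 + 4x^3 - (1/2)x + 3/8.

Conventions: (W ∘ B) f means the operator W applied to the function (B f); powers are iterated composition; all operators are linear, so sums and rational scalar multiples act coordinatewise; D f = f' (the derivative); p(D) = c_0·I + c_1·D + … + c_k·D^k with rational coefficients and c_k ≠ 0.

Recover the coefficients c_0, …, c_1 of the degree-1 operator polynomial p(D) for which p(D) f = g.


c_0 = 1/2, c_1 = -1

D^0 f = -(5/2)x^6 - x^4 - x - 5/4
D^1 f = -15x^5 - 4x^3 - 1
matching coefficients of g against c_0 f + c_1 Df + … from the top degree down determines the c_i
solution: c_0 = 1/2, c_1 = -1


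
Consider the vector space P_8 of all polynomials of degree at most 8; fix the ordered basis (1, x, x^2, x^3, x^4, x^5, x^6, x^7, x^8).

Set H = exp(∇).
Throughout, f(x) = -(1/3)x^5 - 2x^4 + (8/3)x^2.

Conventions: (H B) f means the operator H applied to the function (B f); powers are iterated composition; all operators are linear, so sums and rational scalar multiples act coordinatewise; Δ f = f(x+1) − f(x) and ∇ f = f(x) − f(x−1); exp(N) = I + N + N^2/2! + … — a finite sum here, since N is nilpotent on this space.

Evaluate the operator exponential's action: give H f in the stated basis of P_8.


g(x) = -(1/3)x^5 - (11/3)x^4 - 8x^3 + 6x^2 + (35/3)x - 8/3

order-1 term: -(5/3)x^4 - (14/3)x^3 + (26/3)x^2 - x - 1
order-2 term: -(10/3)x^3 - 2x^2 + (37/3)x - 19/3
order-3 term: -(10/3)x^2 + 2x + 11/3
order-4 term: -(5/3)x + 4/3
order-5 term: -1/3
the series for exp(∇) f terminates at order 5
exp(∇) f = -(1/3)x^5 - (11/3)x^4 - 8x^3 + 6x^2 + (35/3)x - 8/3


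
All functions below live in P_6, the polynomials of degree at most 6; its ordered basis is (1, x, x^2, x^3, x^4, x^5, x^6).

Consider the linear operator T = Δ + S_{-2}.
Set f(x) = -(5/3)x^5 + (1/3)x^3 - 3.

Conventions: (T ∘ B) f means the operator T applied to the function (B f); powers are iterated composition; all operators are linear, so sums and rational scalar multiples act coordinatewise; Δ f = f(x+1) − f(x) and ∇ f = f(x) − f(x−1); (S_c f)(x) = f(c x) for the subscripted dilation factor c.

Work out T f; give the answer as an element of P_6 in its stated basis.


Δ f = -(25/3)x^4 - (50/3)x^3 - (47/3)x^2 - (22/3)x - 4/3
S_{-2} f = (160/3)x^5 - (8/3)x^3 - 3
(Δ + S_{-2}) f = (160/3)x^5 - (25/3)x^4 - (58/3)x^3 - (47/3)x^2 - (22/3)x - 13/3

g(x) = (160/3)x^5 - (25/3)x^4 - (58/3)x^3 - (47/3)x^2 - (22/3)x - 13/3


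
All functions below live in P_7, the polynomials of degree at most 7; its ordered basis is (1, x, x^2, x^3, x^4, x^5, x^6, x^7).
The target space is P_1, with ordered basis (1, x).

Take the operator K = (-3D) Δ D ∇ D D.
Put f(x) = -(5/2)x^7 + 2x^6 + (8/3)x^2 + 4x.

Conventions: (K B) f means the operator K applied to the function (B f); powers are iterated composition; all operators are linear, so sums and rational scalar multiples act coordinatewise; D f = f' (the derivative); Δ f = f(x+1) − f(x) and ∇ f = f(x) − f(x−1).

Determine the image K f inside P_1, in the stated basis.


the result is g(x) = 37800x - 4320

D f = -(35/2)x^6 + 12x^5 + (16/3)x + 4
D D f = -105x^5 + 60x^4 + 16/3
∇ D D f = -525x^4 + 1290x^3 - 1410x^2 + 765x - 165
D (∇ D D) f = -2100x^3 + 3870x^2 - 2820x + 765
Δ D (∇ D D) f = -6300x^2 + 1440x - 1050
D Δ D (∇ D D) f = -12600x + 1440
(-3D) Δ D (∇ D D) f = 37800x - 4320


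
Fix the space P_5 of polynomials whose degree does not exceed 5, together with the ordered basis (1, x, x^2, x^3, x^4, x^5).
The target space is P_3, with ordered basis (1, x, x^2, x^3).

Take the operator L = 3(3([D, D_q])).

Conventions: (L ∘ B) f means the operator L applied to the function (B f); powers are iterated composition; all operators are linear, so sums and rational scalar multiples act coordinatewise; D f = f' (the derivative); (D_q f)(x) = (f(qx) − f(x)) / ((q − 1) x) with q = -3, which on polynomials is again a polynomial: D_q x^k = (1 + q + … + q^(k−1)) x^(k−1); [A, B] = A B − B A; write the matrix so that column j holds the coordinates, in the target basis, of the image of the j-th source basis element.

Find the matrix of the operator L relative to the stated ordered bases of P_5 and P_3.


image of 1: 0
image of x: 0
image of x^2: -36
image of x^3: 180x
image of x^4: -792x^2
image of x^5: 3096x^3
each image's coordinates form column j of the matrix

the matrix is [[0, 0, -36, 0, 0, 0]; [0, 0, 0, 180, 0, 0]; [0, 0, 0, 0, -792, 0]; [0, 0, 0, 0, 0, 3096]] (rows listed top to bottom)


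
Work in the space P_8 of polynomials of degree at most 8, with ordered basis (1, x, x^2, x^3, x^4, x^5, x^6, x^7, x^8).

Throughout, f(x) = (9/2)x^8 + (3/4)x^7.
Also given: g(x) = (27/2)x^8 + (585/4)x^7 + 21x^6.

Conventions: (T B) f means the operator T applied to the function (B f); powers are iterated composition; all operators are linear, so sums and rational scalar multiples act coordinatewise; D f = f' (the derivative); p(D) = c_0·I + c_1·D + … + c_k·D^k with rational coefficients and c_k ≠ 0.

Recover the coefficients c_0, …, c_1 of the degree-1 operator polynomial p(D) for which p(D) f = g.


D^0 f = (9/2)x^8 + (3/4)x^7
D^1 f = 36x^7 + (21/4)x^6
matching coefficients of g against c_0 f + c_1 Df + … from the top degree down determines the c_i
solution: c_0 = 3, c_1 = 4

p(D) = 3·I + 4·D, i.e. c_0 = 3, c_1 = 4


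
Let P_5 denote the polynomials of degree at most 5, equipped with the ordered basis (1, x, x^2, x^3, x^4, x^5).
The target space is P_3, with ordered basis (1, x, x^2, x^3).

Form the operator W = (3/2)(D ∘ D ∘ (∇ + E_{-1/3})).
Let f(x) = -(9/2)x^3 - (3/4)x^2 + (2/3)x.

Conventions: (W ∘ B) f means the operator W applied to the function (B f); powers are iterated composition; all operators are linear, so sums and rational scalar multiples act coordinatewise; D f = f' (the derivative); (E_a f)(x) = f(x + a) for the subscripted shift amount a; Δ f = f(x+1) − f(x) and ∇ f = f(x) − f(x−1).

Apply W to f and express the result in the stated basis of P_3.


∇ f = -(27/2)x^2 + 12x - 37/12
E_{-1/3} f = -(9/2)x^3 + (15/4)x^2 - (1/3)x - 5/36
(∇ + E_{-1/3}) f = -(9/2)x^3 - (39/4)x^2 + (35/3)x - 29/9
D (∇ + E_{-1/3}) f = -(27/2)x^2 - (39/2)x + 35/3
D D (∇ + E_{-1/3}) f = -27x - 39/2
((3/2)(D ∘ D ∘ (∇ + E_{-1/3}))) f = -(81/2)x - 117/4

g(x) = -(81/2)x - 117/4


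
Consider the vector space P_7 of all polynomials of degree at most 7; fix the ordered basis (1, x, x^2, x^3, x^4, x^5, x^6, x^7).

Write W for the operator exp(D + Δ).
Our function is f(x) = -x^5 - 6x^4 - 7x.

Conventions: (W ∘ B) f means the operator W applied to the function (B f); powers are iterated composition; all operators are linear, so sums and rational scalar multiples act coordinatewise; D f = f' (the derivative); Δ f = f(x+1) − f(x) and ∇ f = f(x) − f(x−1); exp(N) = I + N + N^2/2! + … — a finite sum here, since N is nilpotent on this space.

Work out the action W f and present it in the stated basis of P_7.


g(x) = -x^5 - 16x^4 - 98x^3 - 330x^2 - 627x - 529

order-1 term: -10x^4 - 58x^3 - 46x^2 - 29x - 21
order-2 term: -40x^3 - 204x^2 - 199x - 86
order-3 term: -80x^2 - 312x - 214
order-4 term: -80x - 176
order-5 term: -32
the series for exp(D + Δ) f terminates at order 5
exp(D + Δ) f = -x^5 - 16x^4 - 98x^3 - 330x^2 - 627x - 529


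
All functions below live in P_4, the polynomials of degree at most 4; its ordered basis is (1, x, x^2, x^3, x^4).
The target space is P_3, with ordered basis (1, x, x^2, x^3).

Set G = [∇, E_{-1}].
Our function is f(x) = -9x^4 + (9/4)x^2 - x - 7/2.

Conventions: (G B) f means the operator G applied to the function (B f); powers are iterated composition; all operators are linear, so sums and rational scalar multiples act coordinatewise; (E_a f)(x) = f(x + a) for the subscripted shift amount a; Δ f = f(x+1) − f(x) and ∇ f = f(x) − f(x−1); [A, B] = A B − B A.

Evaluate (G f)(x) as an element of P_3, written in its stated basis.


E_{-1} f = -9x^4 + 36x^3 - (207/4)x^2 + (61/2)x - 37/4
∇ E_{-1} f = -36x^3 + 162x^2 - (495/2)x + 509/4
∇ f = -36x^3 + 54x^2 - (63/2)x + 23/4
E_{-1} ∇ f = -36x^3 + 162x^2 - (495/2)x + 509/4
[∇, E_{-1}] f = 0

the image equals g(x) = 0


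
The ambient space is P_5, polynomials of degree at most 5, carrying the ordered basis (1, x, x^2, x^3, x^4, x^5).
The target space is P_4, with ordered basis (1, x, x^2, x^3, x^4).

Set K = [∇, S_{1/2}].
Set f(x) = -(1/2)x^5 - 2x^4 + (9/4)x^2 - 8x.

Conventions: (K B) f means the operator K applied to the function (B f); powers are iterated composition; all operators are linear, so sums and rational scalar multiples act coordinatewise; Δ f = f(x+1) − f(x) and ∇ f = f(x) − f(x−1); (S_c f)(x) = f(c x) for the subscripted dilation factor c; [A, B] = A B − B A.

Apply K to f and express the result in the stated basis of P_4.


g(x) = (5/64)x^4 + (1/32)x^3 - (37/32)x^2 + (77/64)x + 275/64

S_{1/2} f = -(1/64)x^5 - (1/8)x^4 + (9/16)x^2 - 4x
∇ S_{1/2} f = -(5/64)x^4 - (11/32)x^3 + (19/32)x^2 + (45/64)x - 285/64
∇ f = -(5/2)x^4 - 3x^3 + 7x^2 - x - 35/4
S_{1/2} ∇ f = -(5/32)x^4 - (3/8)x^3 + (7/4)x^2 - (1/2)x - 35/4
[∇, S_{1/2}] f = (5/64)x^4 + (1/32)x^3 - (37/32)x^2 + (77/64)x + 275/64


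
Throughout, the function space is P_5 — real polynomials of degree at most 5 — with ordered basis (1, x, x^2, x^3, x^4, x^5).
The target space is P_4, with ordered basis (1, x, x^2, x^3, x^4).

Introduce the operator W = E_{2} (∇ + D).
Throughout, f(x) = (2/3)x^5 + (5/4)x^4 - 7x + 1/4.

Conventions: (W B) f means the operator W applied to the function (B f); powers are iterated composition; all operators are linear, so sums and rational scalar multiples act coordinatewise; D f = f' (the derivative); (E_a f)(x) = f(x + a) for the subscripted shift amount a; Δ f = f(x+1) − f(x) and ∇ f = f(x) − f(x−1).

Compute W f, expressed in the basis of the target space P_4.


g(x) = (20/3)x^4 + (170/3)x^3 + (1075/6)x^2 + (755/3)x + 475/4

∇ f = (10/3)x^4 - (5/3)x^3 - (5/6)x^2 + (5/3)x - 91/12
D f = (10/3)x^4 + 5x^3 - 7
(∇ + D) f = (20/3)x^4 + (10/3)x^3 - (5/6)x^2 + (5/3)x - 175/12
E_{2} (∇ + D) f = (20/3)x^4 + (170/3)x^3 + (1075/6)x^2 + (755/3)x + 475/4


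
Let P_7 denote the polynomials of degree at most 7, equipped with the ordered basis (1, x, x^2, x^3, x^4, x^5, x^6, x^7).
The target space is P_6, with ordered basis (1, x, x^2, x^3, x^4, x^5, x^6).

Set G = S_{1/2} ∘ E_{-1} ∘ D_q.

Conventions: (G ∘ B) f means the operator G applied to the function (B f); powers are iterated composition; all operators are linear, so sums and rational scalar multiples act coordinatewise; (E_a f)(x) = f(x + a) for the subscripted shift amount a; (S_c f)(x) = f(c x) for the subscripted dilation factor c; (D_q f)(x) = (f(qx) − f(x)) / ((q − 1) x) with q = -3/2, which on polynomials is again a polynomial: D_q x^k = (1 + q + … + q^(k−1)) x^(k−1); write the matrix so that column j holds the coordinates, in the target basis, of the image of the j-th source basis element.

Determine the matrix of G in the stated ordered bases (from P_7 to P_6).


image of 1: 0
image of x: 1
image of x^2: -(1/4)x + 1/2
image of x^3: (7/16)x^2 - (7/4)x + 7/4
image of x^4: -(13/64)x^3 + (39/32)x^2 - (39/16)x + 13/8
image of x^5: (55/256)x^4 - (55/32)x^3 + (165/32)x^2 - (55/8)x + 55/16
image of x^6: -(133/1024)x^5 + (665/512)x^4 - (665/128)x^3 + (665/64)x^2 - (665/64)x + 133/32
image of x^7: (463/4096)x^6 - (1389/1024)x^5 + (6945/1024)x^4 - (2315/128)x^3 + (6945/256)x^2 - (1389/64)x + 463/64
each image's coordinates form column j of the matrix

the matrix is [[0, 1, 1/2, 7/4, 13/8, 55/16, 133/32, 463/64]; [0, 0, -1/4, -7/4, -39/16, -55/8, -665/64, -1389/64]; [0, 0, 0, 7/16, 39/32, 165/32, 665/64, 6945/256]; [0, 0, 0, 0, -13/64, -55/32, -665/128, -2315/128]; [0, 0, 0, 0, 0, 55/256, 665/512, 6945/1024]; [0, 0, 0, 0, 0, 0, -133/1024, -1389/1024]; [0, 0, 0, 0, 0, 0, 0, 463/4096]] (rows listed top to bottom)


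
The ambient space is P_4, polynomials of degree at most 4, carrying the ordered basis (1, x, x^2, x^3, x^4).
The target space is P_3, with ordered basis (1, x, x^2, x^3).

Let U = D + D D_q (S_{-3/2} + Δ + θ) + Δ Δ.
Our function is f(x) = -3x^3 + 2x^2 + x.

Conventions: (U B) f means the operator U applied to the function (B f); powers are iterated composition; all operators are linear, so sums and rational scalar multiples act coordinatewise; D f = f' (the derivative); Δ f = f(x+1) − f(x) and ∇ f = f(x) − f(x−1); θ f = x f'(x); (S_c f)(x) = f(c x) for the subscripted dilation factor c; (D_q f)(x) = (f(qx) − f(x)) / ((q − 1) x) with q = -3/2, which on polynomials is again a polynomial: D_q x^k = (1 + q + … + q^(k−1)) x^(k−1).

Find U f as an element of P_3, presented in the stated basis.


D f = -9x^2 + 4x + 1
S_{-3/2} f = (81/8)x^3 + (9/2)x^2 - (3/2)x
Δ f = -9x^2 - 5x
θ f = -9x^3 + 4x^2 + x
(S_{-3/2} + Δ + θ) f = (9/8)x^3 - (1/2)x^2 - (11/2)x
D_q (S_{-3/2} + Δ + θ) f = (63/32)x^2 + (1/4)x - 11/2
D D_q (S_{-3/2} + Δ + θ) f = (63/16)x + 1/4
Δ f = -9x^2 - 5x
Δ Δ f = -18x - 14
(D + D D_q (S_{-3/2} + Δ + θ) + Δ Δ) f = -9x^2 - (161/16)x - 51/4

g(x) = -9x^2 - (161/16)x - 51/4


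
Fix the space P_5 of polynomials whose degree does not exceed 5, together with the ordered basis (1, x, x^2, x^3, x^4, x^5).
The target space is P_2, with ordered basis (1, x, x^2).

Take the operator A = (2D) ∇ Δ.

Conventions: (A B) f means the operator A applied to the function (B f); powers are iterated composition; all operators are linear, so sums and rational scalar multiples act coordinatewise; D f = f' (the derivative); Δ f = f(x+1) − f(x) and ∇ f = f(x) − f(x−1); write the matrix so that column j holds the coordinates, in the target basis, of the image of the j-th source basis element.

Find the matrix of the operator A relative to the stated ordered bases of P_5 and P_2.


image of 1: 0
image of x: 0
image of x^2: 0
image of x^3: 12
image of x^4: 48x
image of x^5: 120x^2 + 20
each image's coordinates form column j of the matrix

the matrix is [[0, 0, 0, 12, 0, 20]; [0, 0, 0, 0, 48, 0]; [0, 0, 0, 0, 0, 120]] (rows listed top to bottom)


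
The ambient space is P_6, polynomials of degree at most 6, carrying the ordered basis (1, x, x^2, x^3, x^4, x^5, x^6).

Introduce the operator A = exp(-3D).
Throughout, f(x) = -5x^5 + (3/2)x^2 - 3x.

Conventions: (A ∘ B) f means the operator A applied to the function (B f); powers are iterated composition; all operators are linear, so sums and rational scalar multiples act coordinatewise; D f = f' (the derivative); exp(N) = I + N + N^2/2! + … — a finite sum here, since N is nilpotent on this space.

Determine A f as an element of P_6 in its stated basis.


g(x) = -5x^5 + 75x^4 - 450x^3 + (2703/2)x^2 - 2037x + 2475/2

order-1 term: 75x^4 - 9x + 9
order-2 term: -450x^3 + 27/2
order-3 term: 1350x^2
order-4 term: -2025x
order-5 term: 1215
the series for exp(-3D) f terminates at order 5
exp(-3D) f = -5x^5 + 75x^4 - 450x^3 + (2703/2)x^2 - 2037x + 2475/2


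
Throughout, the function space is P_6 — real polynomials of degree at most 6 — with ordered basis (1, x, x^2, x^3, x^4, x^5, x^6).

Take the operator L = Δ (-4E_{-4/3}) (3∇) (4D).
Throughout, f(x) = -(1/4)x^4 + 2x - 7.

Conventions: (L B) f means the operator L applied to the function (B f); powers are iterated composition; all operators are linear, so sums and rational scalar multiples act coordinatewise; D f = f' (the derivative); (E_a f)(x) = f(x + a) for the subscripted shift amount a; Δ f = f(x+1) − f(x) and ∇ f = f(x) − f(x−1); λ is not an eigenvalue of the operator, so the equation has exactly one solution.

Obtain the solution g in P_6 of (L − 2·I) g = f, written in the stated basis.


write g with unknown coordinates in the stated basis and equate coefficients in (L − 2·I) g = f
solving from the highest basis element down gives g = (1/8)x^4 - 73x + 199/2
check: L g = -144x + 192
so L g − 2·g = -(1/4)x^4 + 2x - 7 = f ✓

the result is g(x) = (1/8)x^4 - 73x + 199/2


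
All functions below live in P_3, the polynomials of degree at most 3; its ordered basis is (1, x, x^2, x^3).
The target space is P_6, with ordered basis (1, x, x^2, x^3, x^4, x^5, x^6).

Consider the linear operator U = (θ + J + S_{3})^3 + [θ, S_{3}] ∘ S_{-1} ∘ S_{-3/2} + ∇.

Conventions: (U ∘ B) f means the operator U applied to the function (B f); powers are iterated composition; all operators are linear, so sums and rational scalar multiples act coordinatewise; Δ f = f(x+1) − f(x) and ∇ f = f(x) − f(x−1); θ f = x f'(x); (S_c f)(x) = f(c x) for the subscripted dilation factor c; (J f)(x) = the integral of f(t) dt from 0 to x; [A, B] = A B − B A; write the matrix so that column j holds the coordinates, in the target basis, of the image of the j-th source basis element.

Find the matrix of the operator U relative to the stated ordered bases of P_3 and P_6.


the matrix is [[1, 1, -1, 1]; [21, 64, 2, -3]; [8, 181/2, 1331, 3]; [1/6, 15/2, 1351/3, 27000]; [0, 1/24, 21/2, 10675/4]; [0, 0, 1/60, 363/20]; [0, 0, 0, 1/120]] (rows listed top to bottom)

image of 1: (1/6)x^3 + 8x^2 + 21x + 1
image of x: (1/24)x^4 + (15/2)x^3 + (181/2)x^2 + 64x + 1
image of x^2: (1/60)x^5 + (21/2)x^4 + (1351/3)x^3 + 1331x^2 + 2x - 1
image of x^3: (1/120)x^6 + (363/20)x^5 + (10675/4)x^4 + 27000x^3 + 3x^2 - 3x + 1
each image's coordinates form column j of the matrix


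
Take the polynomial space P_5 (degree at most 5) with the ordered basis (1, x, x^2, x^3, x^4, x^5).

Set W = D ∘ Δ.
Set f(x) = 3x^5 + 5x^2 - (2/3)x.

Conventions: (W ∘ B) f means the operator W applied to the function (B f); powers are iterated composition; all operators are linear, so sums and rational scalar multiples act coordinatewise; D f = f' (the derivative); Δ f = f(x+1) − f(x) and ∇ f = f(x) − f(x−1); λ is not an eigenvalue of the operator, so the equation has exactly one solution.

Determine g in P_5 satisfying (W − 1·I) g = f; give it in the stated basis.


the image equals g(x) = -3x^5 - 60x^3 - 95x^2 - (1258/3)x - 385

write g with unknown coordinates in the stated basis and equate coefficients in (W − 1·I) g = f
solving from the highest basis element down gives g = -3x^5 - 60x^3 - 95x^2 - (1258/3)x - 385
check: W g = -60x^3 - 90x^2 - 420x - 385
so W g − 1·g = 3x^5 + 5x^2 - (2/3)x = f ✓


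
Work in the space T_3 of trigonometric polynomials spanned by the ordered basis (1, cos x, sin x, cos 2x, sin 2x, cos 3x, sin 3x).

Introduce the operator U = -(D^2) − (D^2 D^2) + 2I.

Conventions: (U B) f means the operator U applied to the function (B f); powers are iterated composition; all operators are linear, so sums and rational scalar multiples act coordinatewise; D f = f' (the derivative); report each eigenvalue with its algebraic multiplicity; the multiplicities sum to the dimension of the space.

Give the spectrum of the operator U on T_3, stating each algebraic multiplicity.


λ = -70 (multiplicity 2), λ = -10 (multiplicity 2), λ = 2 (multiplicity 3)

image of 1: 2
image of cos x: 2cos x
image of sin x: 2sin x
image of cos 2x: -10cos 2x
image of sin 2x: -10sin 2x
image of cos 3x: -70cos 3x
image of sin 3x: -70sin 3x
the matrix is diagonal; its diagonal is (2, 2, 2, -10, -10, -70, -70)
for a triangular matrix the eigenvalues are the diagonal entries, with algebraic multiplicity their repetition count


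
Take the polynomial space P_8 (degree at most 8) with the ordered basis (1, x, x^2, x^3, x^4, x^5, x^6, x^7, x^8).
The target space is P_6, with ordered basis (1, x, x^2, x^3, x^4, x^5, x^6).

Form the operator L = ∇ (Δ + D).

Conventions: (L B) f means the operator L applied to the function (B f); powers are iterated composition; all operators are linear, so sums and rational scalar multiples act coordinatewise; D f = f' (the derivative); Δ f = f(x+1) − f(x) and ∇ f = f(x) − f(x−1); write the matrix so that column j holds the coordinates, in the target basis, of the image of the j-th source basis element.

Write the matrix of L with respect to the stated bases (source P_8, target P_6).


image of 1: 0
image of x: 0
image of x^2: 4
image of x^3: 12x - 3
image of x^4: 24x^2 - 12x + 6
image of x^5: 40x^3 - 30x^2 + 30x - 5
image of x^6: 60x^4 - 60x^3 + 90x^2 - 30x + 8
image of x^7: 84x^5 - 105x^4 + 210x^3 - 105x^2 + 56x - 7
image of x^8: 112x^6 - 168x^5 + 420x^4 - 280x^3 + 224x^2 - 56x + 10
each image's coordinates form column j of the matrix

the matrix is [[0, 0, 4, -3, 6, -5, 8, -7, 10]; [0, 0, 0, 12, -12, 30, -30, 56, -56]; [0, 0, 0, 0, 24, -30, 90, -105, 224]; [0, 0, 0, 0, 0, 40, -60, 210, -280]; [0, 0, 0, 0, 0, 0, 60, -105, 420]; [0, 0, 0, 0, 0, 0, 0, 84, -168]; [0, 0, 0, 0, 0, 0, 0, 0, 112]] (rows listed top to bottom)
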